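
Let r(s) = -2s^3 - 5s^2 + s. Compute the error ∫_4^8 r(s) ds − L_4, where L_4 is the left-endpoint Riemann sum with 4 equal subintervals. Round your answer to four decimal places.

Exact integral: ∫_4^8 r(s) ds ≈ -2642.666667.
L_4 = -2104.
Error ≈ -2642.666667 − (-2104) ≈ -538.6667.

-538.6667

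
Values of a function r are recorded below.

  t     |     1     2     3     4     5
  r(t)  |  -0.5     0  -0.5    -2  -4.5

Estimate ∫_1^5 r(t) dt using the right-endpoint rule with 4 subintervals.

Δt = 1.
Sum = 1·[0 + (-0.5) + (-2) + (-4.5)] = -7.

-7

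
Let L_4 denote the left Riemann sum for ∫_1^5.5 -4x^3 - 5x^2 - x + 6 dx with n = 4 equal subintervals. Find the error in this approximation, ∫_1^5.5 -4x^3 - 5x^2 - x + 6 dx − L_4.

Exact integral: ∫_1^5.5 f(x) dx = -1177.3125.
L_4 = -762.1875.
Error = -1177.3125 − (-762.1875) = -415.125.

-415.125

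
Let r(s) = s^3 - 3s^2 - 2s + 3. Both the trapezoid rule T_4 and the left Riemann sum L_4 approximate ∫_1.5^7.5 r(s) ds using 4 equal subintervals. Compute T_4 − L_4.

T_4 = 358.875.
L_4 = 175.5.
T_4 − L_4 = 183.375.

183.375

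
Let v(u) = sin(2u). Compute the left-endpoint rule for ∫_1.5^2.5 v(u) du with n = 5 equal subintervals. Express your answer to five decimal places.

-0.51831

Δu = (2.5 − 1.5)/5 = 0.2.
Left endpoints: 1.5, 1.7, 1.9, 2.1, 2.3.
v(1.5) ≈ 0.14112, v(1.7) ≈ -0.25554, v(1.9) ≈ -0.61186, v(2.1) ≈ -0.87158, v(2.3) ≈ -0.99369.
Sum = Δu · [v(1.5) + v(1.7) + v(1.9) + v(2.1) + v(2.3)].
Sum ≈ -0.51831.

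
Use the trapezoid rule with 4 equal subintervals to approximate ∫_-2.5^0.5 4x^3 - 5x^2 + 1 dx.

-67.03125

Δx = (0.5 − (-2.5))/4 = 0.75.
f(-2.5) = -92.75, f(-1.75) = -35.75, f(-1) = -8, f(-0.25) = 0.625, f(0.5) = 0.25.
T_4 = (Δx/2)·[f(x_0) + 2f(x_1) + 2f(x_2) + 2f(x_3) + f(x_4)].
Sum = -67.03125.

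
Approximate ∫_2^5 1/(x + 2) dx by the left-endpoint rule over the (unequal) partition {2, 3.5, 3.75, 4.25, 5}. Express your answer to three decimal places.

0.627

Subinterval widths: 1.5, 0.25, 0.5, 0.75.
Left endpoints: 2, 3.5, 3.75, 4.25.
f(2) = 0.25, f(3.5) = 2/11, f(3.75) = 4/23, f(4.25) = 0.16.
Sum = Σ Δx_i · f(x_i).
Sum ≈ 0.627.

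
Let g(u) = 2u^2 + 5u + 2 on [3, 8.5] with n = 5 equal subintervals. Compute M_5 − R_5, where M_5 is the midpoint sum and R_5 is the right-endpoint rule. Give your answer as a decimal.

M_5 = 559.4325.
R_5 = 647.46.
M_5 − R_5 = -88.0275.

-88.0275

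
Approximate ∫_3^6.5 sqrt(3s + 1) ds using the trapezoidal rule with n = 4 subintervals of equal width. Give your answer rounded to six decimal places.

13.589766

Δs = (6.5 − 3)/4 = 0.875.
f(3) ≈ 3.162278, f(3.875) ≈ 3.553168, f(4.75) ≈ 3.905125, f(5.625) ≈ 4.227884, f(6.5) ≈ 4.527693.
T_4 = (Δs/2)·[f(s_0) + 2f(s_1) + 2f(s_2) + 2f(s_3) + f(s_4)].
Sum ≈ 13.589766.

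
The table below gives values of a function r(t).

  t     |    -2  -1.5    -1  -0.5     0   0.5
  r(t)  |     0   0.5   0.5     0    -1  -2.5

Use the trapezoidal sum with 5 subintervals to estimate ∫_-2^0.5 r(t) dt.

Δt = 0.5.
T_5 = (0.5/2)·[0 + 2·0.5 + 2·0.5 + 2·0 + 2·(-1) + (-2.5)] = -0.625.

-0.625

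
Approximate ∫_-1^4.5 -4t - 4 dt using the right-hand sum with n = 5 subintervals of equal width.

-72.6

Δt = (4.5 − (-1))/5 = 1.1.
Right endpoints: 0.1, 1.2, 2.3, 3.4, 4.5.
f(0.1) = -4.4, f(1.2) = -8.8, f(2.3) = -13.2, f(3.4) = -17.6, f(4.5) = -22.
Sum = Δt · [f(0.1) + f(1.2) + f(2.3) + f(3.4) + f(4.5)].
Sum = -72.6.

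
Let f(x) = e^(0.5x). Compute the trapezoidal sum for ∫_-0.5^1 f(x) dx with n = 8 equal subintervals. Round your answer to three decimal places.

1.741

Δx = (1 − (-0.5))/8 = 0.1875.
f(-0.5) ≈ 0.779, f(-0.3125) ≈ 0.855, f(-0.125) ≈ 0.939, f(0.0625) ≈ 1.032, f(0.25) ≈ 1.133, f(0.4375) ≈ 1.245, f(0.625) ≈ 1.367, f(0.8125) ≈ 1.501, f(1) ≈ 1.649.
T_8 = (Δx/2)·[f(x_0) + 2f(x_1) + ... + 2f(x_{7}) + f(x_8)].
Sum ≈ 1.741.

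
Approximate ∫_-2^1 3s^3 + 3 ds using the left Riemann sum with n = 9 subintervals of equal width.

-7

Δs = (1 − (-2))/9 = 1/3.
Left endpoints: -2, -5/3, -4/3, -1, -2/3, -1/3, 0, 1/3, 2/3.
f(-2) = -21, f(-5/3) = -98/9, f(-4/3) = -37/9, f(-1) = 0, f(-2/3) = 19/9, f(-1/3) = 26/9, f(0) = 3, f(1/3) = 28/9, f(2/3) = 35/9.
Sum = Δs · [f(-2) + f(-5/3) + f(-4/3) + ...].
Sum = -7.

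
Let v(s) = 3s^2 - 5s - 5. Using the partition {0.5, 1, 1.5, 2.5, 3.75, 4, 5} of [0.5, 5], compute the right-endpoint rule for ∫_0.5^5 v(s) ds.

Subinterval widths: 0.5, 0.5, 1, 1.25, 0.25, 1.
Right endpoints: 1, 1.5, 2.5, 3.75, 4, 5.
v(1) = -7, v(1.5) = -5.75, v(2.5) = 1.25, v(3.75) = 18.4375, v(4) = 23, v(5) = 45.
Sum = Σ Δs_i · v(s_i).
Sum = 68.671875.

68.671875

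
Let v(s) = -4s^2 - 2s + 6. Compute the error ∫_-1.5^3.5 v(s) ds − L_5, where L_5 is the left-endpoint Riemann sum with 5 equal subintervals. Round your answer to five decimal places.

Exact integral: ∫_-1.5^3.5 v(s) ds ≈ -41.6666667.
L_5 = -20.
Error ≈ -41.6666667 − (-20) ≈ -21.66667.

-21.66667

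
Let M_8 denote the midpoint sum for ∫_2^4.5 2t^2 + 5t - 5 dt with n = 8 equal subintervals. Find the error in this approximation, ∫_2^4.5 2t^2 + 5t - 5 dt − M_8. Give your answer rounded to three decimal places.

0.041

Exact integral: ∫_2^4.5 f(t) dt ≈ 83.54167.
M_8 ≈ 83.50098.
Error ≈ 83.54167 − 83.50098 ≈ 0.041.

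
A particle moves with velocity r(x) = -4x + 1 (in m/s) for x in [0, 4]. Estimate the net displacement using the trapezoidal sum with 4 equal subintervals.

-28

Δx = (4 − 0)/4 = 1.
r(0) = 1, r(1) = -3, r(2) = -7, r(3) = -11, r(4) = -15.
T_4 = (Δx/2)·[r(x_0) + 2r(x_1) + 2r(x_2) + 2r(x_3) + r(x_4)].
Sum = -28.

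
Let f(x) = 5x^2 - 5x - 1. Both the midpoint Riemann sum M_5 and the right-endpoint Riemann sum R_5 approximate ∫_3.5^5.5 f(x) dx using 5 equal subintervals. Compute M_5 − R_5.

M_5 = 158.7.
R_5 = 175.1.
M_5 − R_5 = -16.4.

-16.4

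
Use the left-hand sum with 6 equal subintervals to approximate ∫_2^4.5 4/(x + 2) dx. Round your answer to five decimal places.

Δx = (4.5 − 2)/6 = 5/12.
Left endpoints: 2, 29/12, 17/6, 3.25, 11/3, 49/12.
f(2) = 1, f(29/12) = 48/53, f(17/6) = 24/29, f(3.25) = 16/21, f(11/3) = 12/17, f(49/12) = 48/73.
Sum = Δx · [f(2) + f(29/12) + f(17/6) + ...].
Sum ≈ 2.02440.

2.02440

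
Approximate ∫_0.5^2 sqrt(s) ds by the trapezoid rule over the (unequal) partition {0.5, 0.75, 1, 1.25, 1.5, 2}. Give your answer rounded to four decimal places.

1.6472

Subinterval widths: 0.25, 0.25, 0.25, 0.25, 0.5.
f(0.5) ≈ 0.7071, f(0.75) ≈ 0.8660, f(1) ≈ 1.0000, f(1.25) ≈ 1.1180, f(1.5) ≈ 1.2247, f(2) ≈ 1.4142.
On each subinterval the trapezoid contributes (Δs_i/2)·[f(s_{i-1}) + f(s_i)].
Sum ≈ 1.6472.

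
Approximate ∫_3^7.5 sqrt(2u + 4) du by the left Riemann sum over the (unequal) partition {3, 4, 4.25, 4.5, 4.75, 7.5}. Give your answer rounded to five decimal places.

Subinterval widths: 1, 0.25, 0.25, 0.25, 2.75.
Left endpoints: 3, 4, 4.25, 4.5, 4.75.
f(3) ≈ 3.16228, f(4) ≈ 3.46410, f(4.25) ≈ 3.53553, f(4.5) ≈ 3.60555, f(4.75) ≈ 3.67423.
Sum = Σ Δu_i · f(u_i).
Sum ≈ 15.91772.

15.91772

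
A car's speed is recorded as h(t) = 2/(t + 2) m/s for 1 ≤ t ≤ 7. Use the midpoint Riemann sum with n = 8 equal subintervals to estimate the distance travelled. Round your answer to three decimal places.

2.193

Δt = (7 − 1)/8 = 0.75.
Midpoints: 1.375, 2.125, 2.875, 3.625, 4.375, 5.125, 5.875, 6.625.
h(1.375) = 16/27, h(2.125) = 16/33, h(2.875) = 16/39, h(3.625) = 16/45, h(4.375) = 16/51, h(5.125) = 16/57, h(5.875) = 16/63, h(6.625) = 16/69.
Sum = Δt · [h(1.375) + h(2.125) + h(2.875) + ...].
Sum ≈ 2.193.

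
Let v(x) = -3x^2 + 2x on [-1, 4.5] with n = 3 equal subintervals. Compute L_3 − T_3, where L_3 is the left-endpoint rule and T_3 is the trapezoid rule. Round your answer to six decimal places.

L_3 ≈ -39.26388889.
T_3 ≈ -82.11805556.
L_3 − T_3 ≈ 42.854167.

42.854167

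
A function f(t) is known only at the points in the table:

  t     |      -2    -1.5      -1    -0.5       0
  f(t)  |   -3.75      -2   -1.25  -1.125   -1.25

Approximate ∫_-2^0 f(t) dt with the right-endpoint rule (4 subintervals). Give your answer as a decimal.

Δt = 0.5.
Sum = 0.5·[(-2) + (-1.25) + (-1.125) + (-1.25)] = -2.8125.

-2.8125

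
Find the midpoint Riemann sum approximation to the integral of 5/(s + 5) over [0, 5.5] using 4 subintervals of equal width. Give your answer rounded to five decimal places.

3.69769

Δs = (5.5 − 0)/4 = 1.375.
Midpoints: 0.6875, 2.0625, 3.4375, 4.8125.
f(0.6875) = 80/91, f(2.0625) = 80/113, f(3.4375) = 16/27, f(4.8125) = 80/157.
Sum = Δs · [f(0.6875) + f(2.0625) + f(3.4375) + f(4.8125)].
Sum ≈ 3.69769.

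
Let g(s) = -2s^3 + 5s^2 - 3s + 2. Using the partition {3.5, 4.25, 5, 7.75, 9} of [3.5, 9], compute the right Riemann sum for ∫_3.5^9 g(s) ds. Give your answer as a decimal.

Subinterval widths: 0.75, 0.75, 2.75, 1.25.
Right endpoints: 4.25, 5, 7.75, 9.
g(4.25) = -73.96875, g(5) = -138, g(7.75) = -651.90625, g(9) = -1078.
Sum = Σ Δs_i · g(s_i).
Sum = -3299.21875.

-3299.21875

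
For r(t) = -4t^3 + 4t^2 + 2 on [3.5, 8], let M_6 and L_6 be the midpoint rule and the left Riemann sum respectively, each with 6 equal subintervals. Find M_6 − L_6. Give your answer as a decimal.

M_6 = -3297.7265625.
L_6 = -2712.796875.
M_6 − L_6 = -584.9296875.

-584.9296875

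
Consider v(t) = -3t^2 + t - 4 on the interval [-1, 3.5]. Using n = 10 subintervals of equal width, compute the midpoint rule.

Δt = (3.5 − (-1))/10 = 0.45.
Midpoints: -0.775, -0.325, 0.125, 0.575, 1.025, 1.475, 1.925, 2.375, 2.825, 3.275.
v(-0.775) = -6.576875, v(-0.325) = -4.641875, v(0.125) = -3.921875, v(0.575) = -4.416875, v(1.025) = -6.126875, v(1.475) = -9.051875, v(1.925) = -13.191875, v(2.375) = -18.546875, v(2.825) = -25.116875, v(3.275) = -32.901875.
Sum = Δt · [v(-0.775) + v(-0.325) + v(0.125) + ...].
Sum = -56.0221875.

-56.0221875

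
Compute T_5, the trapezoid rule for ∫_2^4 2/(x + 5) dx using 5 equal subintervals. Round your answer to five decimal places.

Δx = (4 − 2)/5 = 0.4.
f(2) = 2/7, f(2.4) = 10/37, f(2.8) = 10/39, f(3.2) = 10/41, f(3.6) = 10/43, f(4) = 2/9.
T_5 = (Δx/2)·[f(x_0) + 2f(x_1) + ... + 2f(x_{4}) + f(x_5)].
Sum ≈ 0.50284.

0.50284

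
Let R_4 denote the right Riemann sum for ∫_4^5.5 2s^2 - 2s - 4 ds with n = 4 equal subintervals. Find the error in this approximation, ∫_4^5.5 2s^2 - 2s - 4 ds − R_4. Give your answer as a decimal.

Exact integral: ∫_4^5.5 f(s) ds = 48.
R_4 = 52.8515625.
Error = 48 − 52.8515625 = -4.8515625.

-4.8515625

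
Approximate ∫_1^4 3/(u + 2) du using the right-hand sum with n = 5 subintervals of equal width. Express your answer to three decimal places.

Δu = (4 − 1)/5 = 0.6.
Right endpoints: 1.6, 2.2, 2.8, 3.4, 4.
f(1.6) = 5/6, f(2.2) = 5/7, f(2.8) = 0.625, f(3.4) = 5/9, f(4) = 0.5.
Sum = Δu · [f(1.6) + f(2.2) + f(2.8) + f(3.4) + f(4)].
Sum ≈ 1.937.

1.937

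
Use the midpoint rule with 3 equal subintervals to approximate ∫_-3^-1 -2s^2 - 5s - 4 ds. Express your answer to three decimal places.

Δs = (-1 − (-3))/3 = 2/3.
Midpoints: -8/3, -2, -4/3.
f(-8/3) = -44/9, f(-2) = -2, f(-4/3) = -8/9.
Sum = Δs · [f(-8/3) + f(-2) + f(-4/3)].
Sum ≈ -5.185.

-5.185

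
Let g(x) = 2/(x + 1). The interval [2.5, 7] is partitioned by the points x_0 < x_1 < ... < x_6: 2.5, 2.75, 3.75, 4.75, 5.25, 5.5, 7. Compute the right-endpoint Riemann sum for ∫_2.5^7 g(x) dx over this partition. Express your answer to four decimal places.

1.5141

Subinterval widths: 0.25, 1, 1, 0.5, 0.25, 1.5.
Right endpoints: 2.75, 3.75, 4.75, 5.25, 5.5, 7.
g(2.75) = 8/15, g(3.75) = 8/19, g(4.75) = 8/23, g(5.25) = 0.32, g(5.5) = 4/13, g(7) = 0.25.
Sum = Σ Δx_i · g(x_i).
Sum ≈ 1.5141.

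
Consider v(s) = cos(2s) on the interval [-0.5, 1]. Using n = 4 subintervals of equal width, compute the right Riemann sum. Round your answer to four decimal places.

0.6546

Δs = (1 − (-0.5))/4 = 0.375.
Right endpoints: -0.125, 0.25, 0.625, 1.
v(-0.125) ≈ 0.9689, v(0.25) ≈ 0.8776, v(0.625) ≈ 0.3153, v(1) ≈ -0.4161.
Sum = Δs · [v(-0.125) + v(0.25) + v(0.625) + v(1)].
Sum ≈ 0.6546.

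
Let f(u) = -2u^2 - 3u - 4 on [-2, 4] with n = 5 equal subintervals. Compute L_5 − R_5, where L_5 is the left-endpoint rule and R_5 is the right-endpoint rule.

L_5 = -67.68.
R_5 = -118.08.
L_5 − R_5 = 50.4.

50.4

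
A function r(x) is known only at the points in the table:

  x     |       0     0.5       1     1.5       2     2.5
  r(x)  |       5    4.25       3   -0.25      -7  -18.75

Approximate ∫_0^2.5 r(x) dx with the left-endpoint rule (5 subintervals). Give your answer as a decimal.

Δx = 0.5.
Sum = 0.5·[5 + 4.25 + 3 + (-0.25) + (-7)] = 2.5.

2.5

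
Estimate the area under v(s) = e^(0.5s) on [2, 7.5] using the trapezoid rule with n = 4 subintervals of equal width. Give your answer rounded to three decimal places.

82.717

Δs = (7.5 − 2)/4 = 1.375.
v(2) ≈ 2.718, v(3.375) ≈ 5.406, v(4.75) ≈ 10.751, v(6.125) ≈ 21.381, v(7.5) ≈ 42.521.
T_4 = (Δs/2)·[v(s_0) + 2v(s_1) + 2v(s_2) + 2v(s_3) + v(s_4)].
Sum ≈ 82.717.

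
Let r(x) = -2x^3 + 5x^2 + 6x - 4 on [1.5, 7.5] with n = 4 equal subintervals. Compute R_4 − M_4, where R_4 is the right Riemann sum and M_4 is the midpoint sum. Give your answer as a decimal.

R_4 = -1191.75.
M_4 = -719.25.
R_4 − M_4 = -472.5.

-472.5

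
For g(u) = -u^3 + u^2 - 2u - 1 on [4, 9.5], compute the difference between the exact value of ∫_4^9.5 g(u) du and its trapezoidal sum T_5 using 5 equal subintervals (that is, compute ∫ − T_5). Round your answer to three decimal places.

Exact integral: ∫_4^9.5 g(u) du ≈ -1787.55729.
T_5 = -1808.90875.
Error ≈ -1787.55729 − (-1808.90875) ≈ 21.351.

21.351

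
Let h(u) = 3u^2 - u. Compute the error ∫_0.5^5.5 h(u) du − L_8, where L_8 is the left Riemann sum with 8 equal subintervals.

Exact integral: ∫_0.5^5.5 h(u) du = 151.25.
L_8 = 125.6640625.
Error = 151.25 − 125.6640625 = 25.5859375.

25.5859375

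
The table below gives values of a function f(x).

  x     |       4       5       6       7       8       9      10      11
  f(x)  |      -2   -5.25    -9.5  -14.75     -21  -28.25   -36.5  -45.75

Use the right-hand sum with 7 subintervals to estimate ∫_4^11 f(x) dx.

Δx = 1.
Sum = 1·[(-5.25) + (-9.5) + (-14.75) + (-21) + (-28.25) + (-36.5) + (-45.75)] = -161.

-161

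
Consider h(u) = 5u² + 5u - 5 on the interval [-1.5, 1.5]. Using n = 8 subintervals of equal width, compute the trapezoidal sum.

-3.3984375

Δu = (1.5 − (-1.5))/8 = 0.375.
h(-1.5) = -1.25, h(-1.125) = -4.296875, h(-0.75) = -5.9375, h(-0.375) = -6.171875, h(0) = -5, h(0.375) = -2.421875, h(0.75) = 1.5625, h(1.125) = 6.953125, h(1.5) = 13.75.
T_8 = (Δu/2)·[h(u_0) + 2h(u_1) + ... + 2h(u_{7}) + h(u_8)].
Sum = -3.3984375.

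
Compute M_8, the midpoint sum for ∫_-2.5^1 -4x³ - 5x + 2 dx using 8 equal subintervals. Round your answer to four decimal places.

57.6851

Δx = (1 − (-2.5))/8 = 0.4375.
Midpoints: -2.28125, -1.84375, -1.40625, -0.96875, -0.53125, -0.09375, 0.34375, 0.78125.
f(-2.28125) = 498841/8192, f(-1.84375) = 297283/8192, f(-1.40625) = 165109/8192, f(-0.96875) = 85855/8192, f(-0.53125) = 43057/8192, f(-0.09375) = 20251/8192, f(0.34375) = 973/8192, f(0.78125) = -31241/8192.
Sum = Δx · [f(-2.28125) + f(-1.84375) + f(-1.40625) + ...].
Sum ≈ 57.6851.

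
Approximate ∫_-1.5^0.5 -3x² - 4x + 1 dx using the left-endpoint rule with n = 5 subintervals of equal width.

2.74

Δx = (0.5 − (-1.5))/5 = 0.4.
Left endpoints: -1.5, -1.1, -0.7, -0.3, 0.1.
f(-1.5) = 0.25, f(-1.1) = 1.77, f(-0.7) = 2.33, f(-0.3) = 1.93, f(0.1) = 0.57.
Sum = Δx · [f(-1.5) + f(-1.1) + f(-0.7) + f(-0.3) + f(0.1)].
Sum = 2.74.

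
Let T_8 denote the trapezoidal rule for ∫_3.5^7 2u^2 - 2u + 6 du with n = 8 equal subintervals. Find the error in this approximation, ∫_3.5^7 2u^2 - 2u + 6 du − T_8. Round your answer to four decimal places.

Exact integral: ∫_3.5^7 f(u) du ≈ 184.333333.
T_8 ≈ 184.556641.
Error ≈ 184.333333 − 184.556641 ≈ -0.2233.

-0.2233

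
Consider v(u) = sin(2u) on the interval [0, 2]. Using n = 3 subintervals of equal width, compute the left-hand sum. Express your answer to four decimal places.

Δu = (2 − 0)/3 = 2/3.
Left endpoints: 0, 2/3, 4/3.
v(0) ≈ 0.0000, v(2/3) ≈ 0.9719, v(4/3) ≈ 0.4573.
Sum = Δu · [v(0) + v(2/3) + v(4/3)].
Sum ≈ 0.9528.

0.9528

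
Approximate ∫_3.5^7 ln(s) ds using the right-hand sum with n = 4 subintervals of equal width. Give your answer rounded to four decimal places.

6.0309

Δs = (7 − 3.5)/4 = 0.875.
Right endpoints: 4.375, 5.25, 6.125, 7.
f(4.375) ≈ 1.4759, f(5.25) ≈ 1.6582, f(6.125) ≈ 1.8124, f(7) ≈ 1.9459.
Sum = Δs · [f(4.375) + f(5.25) + f(6.125) + f(7)].
Sum ≈ 6.0309.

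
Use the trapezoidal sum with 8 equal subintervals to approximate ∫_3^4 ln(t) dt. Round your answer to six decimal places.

1.249232

Δt = (4 − 3)/8 = 0.125.
f(3) ≈ 1.098612, f(3.125) ≈ 1.139434, f(3.25) ≈ 1.178655, f(3.375) ≈ 1.216395, f(3.5) ≈ 1.252763, f(3.625) ≈ 1.287854, f(3.75) ≈ 1.321756, f(3.875) ≈ 1.354546, f(4) ≈ 1.386294.
T_8 = (Δt/2)·[f(t_0) + 2f(t_1) + ... + 2f(t_{7}) + f(t_8)].
Sum ≈ 1.249232.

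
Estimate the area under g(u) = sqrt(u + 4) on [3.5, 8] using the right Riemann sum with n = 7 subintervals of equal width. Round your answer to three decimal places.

Δu = (8 − 3.5)/7 = 9/14.
Right endpoints: 29/7, 67/14, 38/7, 85/14, 47/7, 103/14, 8.
g(29/7) ≈ 2.854, g(67/14) ≈ 2.964, g(38/7) ≈ 3.071, g(85/14) ≈ 3.174, g(47/7) ≈ 3.273, g(103/14) ≈ 3.370, g(8) ≈ 3.464.
Sum = Δu · [g(29/7) + g(67/14) + g(38/7) + ...].
Sum ≈ 14.252.

14.252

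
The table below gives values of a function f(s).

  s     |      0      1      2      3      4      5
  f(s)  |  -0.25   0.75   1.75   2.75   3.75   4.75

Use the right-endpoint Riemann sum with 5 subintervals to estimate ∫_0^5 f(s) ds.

Δs = 1.
Sum = 1·[0.75 + 1.75 + 2.75 + 3.75 + 4.75] = 13.75.

13.75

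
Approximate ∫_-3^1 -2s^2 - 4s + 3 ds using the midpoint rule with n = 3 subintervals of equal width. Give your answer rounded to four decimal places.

10.5185

Δs = (1 − (-3))/3 = 4/3.
Midpoints: -7/3, -1, 1/3.
f(-7/3) = 13/9, f(-1) = 5, f(1/3) = 13/9.
Sum = Δs · [f(-7/3) + f(-1) + f(1/3)].
Sum ≈ 10.5185.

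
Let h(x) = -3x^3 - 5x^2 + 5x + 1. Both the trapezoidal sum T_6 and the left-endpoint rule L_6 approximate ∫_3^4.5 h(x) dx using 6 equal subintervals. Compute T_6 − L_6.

T_6 = -324.65234375.
L_6 = -294.51171875.
T_6 − L_6 = -30.140625.

-30.140625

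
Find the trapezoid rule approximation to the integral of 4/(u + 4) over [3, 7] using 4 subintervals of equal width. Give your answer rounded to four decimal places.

Δu = (7 − 3)/4 = 1.
f(3) = 4/7, f(4) = 0.5, f(5) = 4/9, f(6) = 0.4, f(7) = 4/11.
T_4 = (Δu/2)·[f(u_0) + 2f(u_1) + 2f(u_2) + 2f(u_3) + f(u_4)].
Sum ≈ 1.8120.

1.8120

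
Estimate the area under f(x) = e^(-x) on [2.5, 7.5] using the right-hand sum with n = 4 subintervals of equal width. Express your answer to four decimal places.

0.0409

Δx = (7.5 − 2.5)/4 = 1.25.
Right endpoints: 3.75, 5, 6.25, 7.5.
f(3.75) ≈ 0.0235, f(5) ≈ 0.0067, f(6.25) ≈ 0.0019, f(7.5) ≈ 0.0006.
Sum = Δx · [f(3.75) + f(5) + f(6.25) + f(7.5)].
Sum ≈ 0.0409.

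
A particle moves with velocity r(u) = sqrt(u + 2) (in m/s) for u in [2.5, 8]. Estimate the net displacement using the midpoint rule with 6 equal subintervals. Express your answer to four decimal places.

Δu = (8 − 2.5)/6 = 11/12.
Midpoints: 71/24, 3.875, 115/24, 137/24, 6.625, 181/24.
r(71/24) ≈ 2.2267, r(3.875) ≈ 2.4238, r(115/24) ≈ 2.6061, r(137/24) ≈ 2.7764, r(6.625) ≈ 2.9368, r(181/24) ≈ 3.0890.
Sum = Δu · [r(71/24) + r(3.875) + r(115/24) + ...].
Sum ≈ 14.7206.

14.7206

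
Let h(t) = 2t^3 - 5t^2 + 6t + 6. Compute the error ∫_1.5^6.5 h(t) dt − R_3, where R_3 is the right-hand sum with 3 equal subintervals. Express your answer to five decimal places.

Exact integral: ∫_1.5^6.5 h(t) dt ≈ 587.9166667.
R_3 ≈ 942.3148148.
Error ≈ 587.9166667 − 942.3148148 ≈ -354.39815.

-354.39815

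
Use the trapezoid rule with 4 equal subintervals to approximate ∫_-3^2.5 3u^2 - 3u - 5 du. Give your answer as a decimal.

Δu = (2.5 − (-3))/4 = 1.375.
f(-3) = 31, f(-1.625) = 7.796875, f(-0.25) = -4.0625, f(1.125) = -4.578125, f(2.5) = 6.25.
T_4 = (Δu/2)·[f(u_0) + 2f(u_1) + 2f(u_2) + 2f(u_3) + f(u_4)].
Sum = 24.44921875.

24.44921875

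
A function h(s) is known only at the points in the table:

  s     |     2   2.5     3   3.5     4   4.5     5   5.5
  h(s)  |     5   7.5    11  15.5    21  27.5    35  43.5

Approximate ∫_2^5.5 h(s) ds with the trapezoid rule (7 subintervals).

Δs = 0.5.
T_7 = (0.5/2)·[5 + 2·7.5 + 2·11 + 2·15.5 + 2·21 + 2·27.5 + 2·35 + 43.5] = 70.875.

70.875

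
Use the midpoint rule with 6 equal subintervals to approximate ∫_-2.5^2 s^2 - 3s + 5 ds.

33.5390625

Δs = (2 − (-2.5))/6 = 0.75.
Midpoints: -2.125, -1.375, -0.625, 0.125, 0.875, 1.625.
f(-2.125) = 15.890625, f(-1.375) = 11.015625, f(-0.625) = 7.265625, f(0.125) = 4.640625, f(0.875) = 3.140625, f(1.625) = 2.765625.
Sum = Δs · [f(-2.125) + f(-1.375) + f(-0.625) + ...].
Sum = 33.5390625.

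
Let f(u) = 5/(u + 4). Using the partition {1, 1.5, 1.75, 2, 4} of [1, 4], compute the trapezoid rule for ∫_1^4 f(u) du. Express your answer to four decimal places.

Subinterval widths: 0.5, 0.25, 0.25, 2.
f(1) = 1, f(1.5) = 10/11, f(1.75) = 20/23, f(2) = 5/6, f(4) = 0.625.
On each subinterval the trapezoid contributes (Δu_i/2)·[f(u_{i-1}) + f(u_i)].
Sum ≈ 2.3708.

2.3708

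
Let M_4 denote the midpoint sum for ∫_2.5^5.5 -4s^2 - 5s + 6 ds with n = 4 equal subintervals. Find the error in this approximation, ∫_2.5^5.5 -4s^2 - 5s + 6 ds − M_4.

-0.5625

Exact integral: ∫_2.5^5.5 f(s) ds = -243.
M_4 = -242.4375.
Error = -243 − (-242.4375) = -0.5625.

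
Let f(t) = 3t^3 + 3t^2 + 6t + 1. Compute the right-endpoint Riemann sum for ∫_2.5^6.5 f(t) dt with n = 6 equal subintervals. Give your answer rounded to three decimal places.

Δt = (6.5 − 2.5)/6 = 2/3.
Right endpoints: 19/6, 23/6, 4.5, 31/6, 35/6, 6.5.
f(19/6) = 10465/72, f(23/6) = 17069/72, f(4.5) = 362.125, f(31/6) = 37861/72, f(35/6) = 52817/72, f(6.5) = 990.625.
Sum = Δt · [f(19/6) + f(23/6) + f(4.5) + ...].
Sum ≈ 1996.389.

1996.389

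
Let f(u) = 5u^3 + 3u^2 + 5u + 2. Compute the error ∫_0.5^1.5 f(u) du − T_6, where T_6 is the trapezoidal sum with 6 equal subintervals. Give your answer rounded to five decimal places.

-0.08333

Exact integral: ∫_0.5^1.5 f(u) du = 16.5.
T_6 ≈ 16.5833333.
Error ≈ 16.5 − 16.5833333 ≈ -0.08333.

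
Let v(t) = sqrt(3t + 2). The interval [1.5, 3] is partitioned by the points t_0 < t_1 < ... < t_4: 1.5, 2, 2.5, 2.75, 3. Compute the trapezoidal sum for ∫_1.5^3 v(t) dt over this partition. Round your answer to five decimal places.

4.42239

Subinterval widths: 0.5, 0.5, 0.25, 0.25.
v(1.5) ≈ 2.54951, v(2) ≈ 2.82843, v(2.5) ≈ 3.08221, v(2.75) ≈ 3.20156, v(3) ≈ 3.31662.
On each subinterval the trapezoid contributes (Δt_i/2)·[v(t_{i-1}) + v(t_i)].
Sum ≈ 4.42239.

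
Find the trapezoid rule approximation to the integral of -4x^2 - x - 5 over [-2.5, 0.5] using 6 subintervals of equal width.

-33.5

Δx = (0.5 − (-2.5))/6 = 0.5.
f(-2.5) = -27.5, f(-2) = -19, f(-1.5) = -12.5, f(-1) = -8, f(-0.5) = -5.5, f(0) = -5, f(0.5) = -6.5.
T_6 = (Δx/2)·[f(x_0) + 2f(x_1) + ... + 2f(x_{5}) + f(x_6)].
Sum = -33.5.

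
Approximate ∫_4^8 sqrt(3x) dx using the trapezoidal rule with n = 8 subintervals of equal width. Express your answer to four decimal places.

16.8876

Δx = (8 − 4)/8 = 0.5.
f(4) ≈ 3.4641, f(4.5) ≈ 3.6742, f(5) ≈ 3.8730, f(5.5) ≈ 4.0620, f(6) ≈ 4.2426, f(6.5) ≈ 4.4159, f(7) ≈ 4.5826, f(7.5) ≈ 4.7434, f(8) ≈ 4.8990.
T_8 = (Δx/2)·[f(x_0) + 2f(x_1) + ... + 2f(x_{7}) + f(x_8)].
Sum ≈ 16.8876.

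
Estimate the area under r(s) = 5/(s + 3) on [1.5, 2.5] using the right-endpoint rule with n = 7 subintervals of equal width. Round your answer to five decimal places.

0.98906

Δs = (2.5 − 1.5)/7 = 1/7.
Right endpoints: 23/14, 25/14, 27/14, 29/14, 31/14, 33/14, 2.5.
r(23/14) = 14/13, r(25/14) = 70/67, r(27/14) = 70/69, r(29/14) = 70/71, r(31/14) = 70/73, r(33/14) = 14/15, r(2.5) = 10/11.
Sum = Δs · [r(23/14) + r(25/14) + r(27/14) + ...].
Sum ≈ 0.98906.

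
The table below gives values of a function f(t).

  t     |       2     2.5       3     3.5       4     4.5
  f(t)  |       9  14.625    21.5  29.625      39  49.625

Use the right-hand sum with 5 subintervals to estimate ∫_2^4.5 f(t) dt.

Δt = 0.5.
Sum = 0.5·[14.625 + 21.5 + 29.625 + 39 + 49.625] = 77.1875.

77.1875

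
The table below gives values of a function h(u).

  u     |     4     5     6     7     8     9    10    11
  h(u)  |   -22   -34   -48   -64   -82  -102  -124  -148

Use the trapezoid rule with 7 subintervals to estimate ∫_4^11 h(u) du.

-539

Δu = 1.
T_7 = (1/2)·[(-22) + 2·(-34) + 2·(-48) + 2·(-64) + 2·(-82) + 2·(-102) + 2·(-124) + (-148)] = -539.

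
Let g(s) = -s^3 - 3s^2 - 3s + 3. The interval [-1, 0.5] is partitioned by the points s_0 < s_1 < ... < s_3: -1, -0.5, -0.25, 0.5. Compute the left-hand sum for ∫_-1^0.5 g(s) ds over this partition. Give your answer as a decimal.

Subinterval widths: 0.5, 0.25, 0.75.
Left endpoints: -1, -0.5, -0.25.
g(-1) = 4, g(-0.5) = 3.875, g(-0.25) = 3.578125.
Sum = Σ Δs_i · g(s_i).
Sum = 5.65234375.

5.65234375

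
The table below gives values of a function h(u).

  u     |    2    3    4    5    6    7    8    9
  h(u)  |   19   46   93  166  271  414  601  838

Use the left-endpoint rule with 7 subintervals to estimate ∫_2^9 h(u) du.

1610

Δu = 1.
Sum = 1·[19 + 46 + 93 + 166 + 271 + 414 + 601] = 1610.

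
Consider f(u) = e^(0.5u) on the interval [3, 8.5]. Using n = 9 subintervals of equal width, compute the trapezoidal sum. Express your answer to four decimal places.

132.2670

Δu = (8.5 − 3)/9 = 11/18.
f(3) ≈ 4.4817, f(65/18) ≈ 6.0834, f(38/9) ≈ 8.2574, f(29/6) ≈ 11.2084, f(49/9) ≈ 15.2141, f(109/18) ≈ 20.6513, f(20/3) ≈ 28.0316, f(131/18) ≈ 38.0495, f(71/9) ≈ 51.6476, f(8.5) ≈ 70.1054.
T_9 = (Δu/2)·[f(u_0) + 2f(u_1) + ... + 2f(u_{8}) + f(u_9)].
Sum ≈ 132.2670.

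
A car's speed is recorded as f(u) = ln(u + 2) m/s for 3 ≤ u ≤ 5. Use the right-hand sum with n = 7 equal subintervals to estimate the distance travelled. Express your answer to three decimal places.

3.622

Δu = (5 − 3)/7 = 2/7.
Right endpoints: 23/7, 25/7, 27/7, 29/7, 31/7, 33/7, 5.
f(23/7) ≈ 1.665, f(25/7) ≈ 1.718, f(27/7) ≈ 1.768, f(29/7) ≈ 1.815, f(31/7) ≈ 1.861, f(33/7) ≈ 1.904, f(5) ≈ 1.946.
Sum = Δu · [f(23/7) + f(25/7) + f(27/7) + ...].
Sum ≈ 3.622.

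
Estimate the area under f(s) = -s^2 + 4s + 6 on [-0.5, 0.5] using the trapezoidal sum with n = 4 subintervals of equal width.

Δs = (0.5 − (-0.5))/4 = 0.25.
f(-0.5) = 3.75, f(-0.25) = 4.9375, f(0) = 6, f(0.25) = 6.9375, f(0.5) = 7.75.
T_4 = (Δs/2)·[f(s_0) + 2f(s_1) + 2f(s_2) + 2f(s_3) + f(s_4)].
Sum = 5.90625.

5.90625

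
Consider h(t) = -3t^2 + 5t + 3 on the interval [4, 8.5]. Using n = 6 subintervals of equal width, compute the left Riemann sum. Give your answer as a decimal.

-342.421875

Δt = (8.5 − 4)/6 = 0.75.
Left endpoints: 4, 4.75, 5.5, 6.25, 7, 7.75.
h(4) = -25, h(4.75) = -40.9375, h(5.5) = -60.25, h(6.25) = -82.9375, h(7) = -109, h(7.75) = -138.4375.
Sum = Δt · [h(4) + h(4.75) + h(5.5) + ...].
Sum = -342.421875.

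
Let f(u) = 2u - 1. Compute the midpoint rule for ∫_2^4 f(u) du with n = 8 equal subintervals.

Δu = (4 − 2)/8 = 0.25.
Midpoints: 2.125, 2.375, 2.625, 2.875, 3.125, 3.375, 3.625, 3.875.
f(2.125) = 3.25, f(2.375) = 3.75, f(2.625) = 4.25, f(2.875) = 4.75, f(3.125) = 5.25, f(3.375) = 5.75, f(3.625) = 6.25, f(3.875) = 6.75.
Sum = Δu · [f(2.125) + f(2.375) + f(2.625) + ...].
Sum = 10.

10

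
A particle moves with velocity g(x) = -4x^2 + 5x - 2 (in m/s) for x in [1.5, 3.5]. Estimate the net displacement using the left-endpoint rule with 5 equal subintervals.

Δx = (3.5 − 1.5)/5 = 0.4.
Left endpoints: 1.5, 1.9, 2.3, 2.7, 3.1.
g(1.5) = -3.5, g(1.9) = -6.94, g(2.3) = -11.66, g(2.7) = -17.66, g(3.1) = -24.94.
Sum = Δx · [g(1.5) + g(1.9) + g(2.3) + g(2.7) + g(3.1)].
Sum = -25.88.

-25.88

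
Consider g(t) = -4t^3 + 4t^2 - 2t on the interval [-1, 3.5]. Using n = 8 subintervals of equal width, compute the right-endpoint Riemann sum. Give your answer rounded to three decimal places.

Δt = (3.5 − (-1))/8 = 0.5625.
Right endpoints: -0.4375, 0.125, 0.6875, 1.25, 1.8125, 2.375, 2.9375, 3.5.
g(-0.4375) = 2023/1024, g(0.125) = -0.1953125, g(0.6875) = -803/1024, g(1.25) = -4.0625, g(1.8125) = -14645/1024, g(2.375) = -35.7734375, g(2.9375) = -74495/1024, g(3.5) = -129.5.
Sum = Δt · [g(-0.4375) + g(0.125) + g(0.6875) + ...].
Sum ≈ -143.657.

-143.657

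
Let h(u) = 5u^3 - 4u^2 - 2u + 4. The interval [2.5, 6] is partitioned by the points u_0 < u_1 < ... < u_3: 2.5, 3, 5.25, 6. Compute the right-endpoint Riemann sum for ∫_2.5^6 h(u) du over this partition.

2109.72265625

Subinterval widths: 0.5, 2.25, 0.75.
Right endpoints: 3, 5.25, 6.
h(3) = 97, h(5.25) = 606.765625, h(6) = 928.
Sum = Σ Δu_i · h(u_i).
Sum = 2109.72265625.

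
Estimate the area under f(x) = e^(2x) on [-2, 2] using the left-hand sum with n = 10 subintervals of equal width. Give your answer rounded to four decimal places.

17.8141

Δx = (2 − (-2))/10 = 0.4.
Left endpoints: -2, -1.6, -1.2, -0.8, -0.4, 0, 0.4, 0.8, 1.2, 1.6.
f(-2) ≈ 0.0183, f(-1.6) ≈ 0.0408, f(-1.2) ≈ 0.0907, f(-0.8) ≈ 0.2019, f(-0.4) ≈ 0.4493, f(0) ≈ 1.0000, f(0.4) ≈ 2.2255, f(0.8) ≈ 4.9530, f(1.2) ≈ 11.0232, f(1.6) ≈ 24.5325.
Sum = Δx · [f(-2) + f(-1.6) + f(-1.2) + ...].
Sum ≈ 17.8141.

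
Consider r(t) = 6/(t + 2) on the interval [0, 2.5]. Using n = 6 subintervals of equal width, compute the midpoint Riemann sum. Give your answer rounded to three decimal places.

4.857

Δt = (2.5 − 0)/6 = 5/12.
Midpoints: 5/24, 0.625, 25/24, 35/24, 1.875, 55/24.
r(5/24) = 144/53, r(0.625) = 16/7, r(25/24) = 144/73, r(35/24) = 144/83, r(1.875) = 48/31, r(55/24) = 144/103.
Sum = Δt · [r(5/24) + r(0.625) + r(25/24) + ...].
Sum ≈ 4.857.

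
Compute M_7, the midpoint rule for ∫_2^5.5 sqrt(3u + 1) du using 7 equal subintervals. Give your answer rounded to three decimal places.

12.155

Δu = (5.5 − 2)/7 = 0.5.
Midpoints: 2.25, 2.75, 3.25, 3.75, 4.25, 4.75, 5.25.
f(2.25) ≈ 2.784, f(2.75) ≈ 3.041, f(3.25) ≈ 3.279, f(3.75) ≈ 3.500, f(4.25) ≈ 3.708, f(4.75) ≈ 3.905, f(5.25) ≈ 4.093.
Sum = Δu · [f(2.25) + f(2.75) + f(3.25) + ...].
Sum ≈ 12.155.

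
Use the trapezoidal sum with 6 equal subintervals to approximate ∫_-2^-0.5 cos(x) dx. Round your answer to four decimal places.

Δx = (-0.5 − (-2))/6 = 0.25.
f(-2) ≈ -0.4161, f(-1.75) ≈ -0.1782, f(-1.5) ≈ 0.0707, f(-1.25) ≈ 0.3153, f(-1) ≈ 0.5403, f(-0.75) ≈ 0.7317, f(-0.5) ≈ 0.8776.
T_6 = (Δx/2)·[f(x_0) + 2f(x_1) + ... + 2f(x_{5}) + f(x_6)].
Sum ≈ 0.4276.

0.4276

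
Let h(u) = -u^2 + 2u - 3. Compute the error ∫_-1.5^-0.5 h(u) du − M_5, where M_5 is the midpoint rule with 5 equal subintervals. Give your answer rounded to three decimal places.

Exact integral: ∫_-1.5^-0.5 h(u) du ≈ -6.08333.
M_5 = -6.08.
Error ≈ -6.08333 − (-6.08) ≈ -0.003.

-0.003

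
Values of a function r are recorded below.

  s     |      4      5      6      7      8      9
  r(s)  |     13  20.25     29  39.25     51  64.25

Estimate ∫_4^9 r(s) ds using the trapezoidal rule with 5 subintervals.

Δs = 1.
T_5 = (1/2)·[13 + 2·20.25 + 2·29 + 2·39.25 + 2·51 + 64.25] = 178.125.

178.125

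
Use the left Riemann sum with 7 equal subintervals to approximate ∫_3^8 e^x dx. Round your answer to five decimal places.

2028.24781

Δx = (8 − 3)/7 = 5/7.
Left endpoints: 3, 26/7, 31/7, 36/7, 41/7, 46/7, 51/7.
f(3) ≈ 20.08554, f(26/7) ≈ 41.02927, f(31/7) ≈ 83.81160, f(36/7) ≈ 171.20423, f(41/7) ≈ 349.72351, f(46/7) ≈ 714.38967, f(51/7) ≈ 1459.30312.
Sum = Δx · [f(3) + f(26/7) + f(31/7) + ...].
Sum ≈ 2028.24781.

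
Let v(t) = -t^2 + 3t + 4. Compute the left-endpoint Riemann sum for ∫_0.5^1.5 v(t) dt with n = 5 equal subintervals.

Δt = (1.5 − 0.5)/5 = 0.2.
Left endpoints: 0.5, 0.7, 0.9, 1.1, 1.3.
v(0.5) = 5.25, v(0.7) = 5.61, v(0.9) = 5.89, v(1.1) = 6.09, v(1.3) = 6.21.
Sum = Δt · [v(0.5) + v(0.7) + v(0.9) + v(1.1) + v(1.3)].
Sum = 5.81.

5.81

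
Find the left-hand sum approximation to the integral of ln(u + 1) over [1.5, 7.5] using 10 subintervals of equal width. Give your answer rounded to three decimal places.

Δu = (7.5 − 1.5)/10 = 0.6.
Left endpoints: 1.5, 2.1, 2.7, 3.3, 3.9, 4.5, 5.1, 5.7, 6.3, 6.9.
f(1.5) ≈ 0.916, f(2.1) ≈ 1.131, f(2.7) ≈ 1.308, f(3.3) ≈ 1.459, f(3.9) ≈ 1.589, f(4.5) ≈ 1.705, f(5.1) ≈ 1.808, f(5.7) ≈ 1.902, f(6.3) ≈ 1.988, f(6.9) ≈ 2.067.
Sum = Δu · [f(1.5) + f(2.1) + f(2.7) + ...].
Sum ≈ 9.524.

9.524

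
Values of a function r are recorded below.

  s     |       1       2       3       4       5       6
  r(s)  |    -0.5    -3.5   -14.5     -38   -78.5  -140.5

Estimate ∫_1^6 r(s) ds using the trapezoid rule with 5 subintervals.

-205

Δs = 1.
T_5 = (1/2)·[(-0.5) + 2·(-3.5) + 2·(-14.5) + 2·(-38) + 2·(-78.5) + (-140.5)] = -205.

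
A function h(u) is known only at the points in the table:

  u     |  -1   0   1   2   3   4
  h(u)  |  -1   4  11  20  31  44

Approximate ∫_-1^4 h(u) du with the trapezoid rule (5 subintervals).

87.5

Δu = 1.
T_5 = (1/2)·[(-1) + 2·4 + 2·11 + 2·20 + 2·31 + 44] = 87.5.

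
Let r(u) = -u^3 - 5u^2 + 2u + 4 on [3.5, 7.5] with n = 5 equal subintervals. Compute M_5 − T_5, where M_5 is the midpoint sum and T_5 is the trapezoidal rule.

13.76

M_5 = -1320.58.
T_5 = -1334.34.
M_5 − T_5 = 13.76.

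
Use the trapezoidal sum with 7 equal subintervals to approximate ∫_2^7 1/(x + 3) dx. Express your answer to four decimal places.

Δx = (7 − 2)/7 = 5/7.
f(2) = 0.2, f(19/7) = 0.175, f(24/7) = 7/45, f(29/7) = 0.14, f(34/7) = 7/55, f(39/7) = 7/60, f(44/7) = 7/65, f(7) = 0.1.
T_7 = (Δx/2)·[f(x_0) + 2f(x_1) + ... + 2f(x_{6}) + f(x_7)].
Sum ≈ 0.6944.

0.6944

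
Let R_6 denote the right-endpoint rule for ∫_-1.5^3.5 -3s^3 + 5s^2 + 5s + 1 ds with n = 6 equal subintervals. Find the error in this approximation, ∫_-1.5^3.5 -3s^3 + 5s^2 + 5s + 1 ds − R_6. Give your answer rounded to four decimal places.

Exact integral: ∫_-1.5^3.5 f(s) ds ≈ -1.666667.
R_6 ≈ -30.543981.
Error ≈ -1.666667 − (-30.543981) ≈ 28.8773.

28.8773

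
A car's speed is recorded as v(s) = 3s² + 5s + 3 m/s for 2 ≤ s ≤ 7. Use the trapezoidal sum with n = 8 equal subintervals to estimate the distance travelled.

463.4765625

Δs = (7 − 2)/8 = 0.625.
v(2) = 25, v(2.625) = 36.796875, v(3.25) = 50.9375, v(3.875) = 67.421875, v(4.5) = 86.25, v(5.125) = 107.421875, v(5.75) = 130.9375, v(6.375) = 156.796875, v(7) = 185.
T_8 = (Δs/2)·[v(s_0) + 2v(s_1) + ... + 2v(s_{7}) + v(s_8)].
Sum = 463.4765625.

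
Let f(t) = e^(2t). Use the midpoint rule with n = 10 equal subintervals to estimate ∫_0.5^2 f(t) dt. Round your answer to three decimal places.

25.843

Δt = (2 − 0.5)/10 = 0.15.
Midpoints: 0.575, 0.725, 0.875, 1.025, 1.175, 1.325, 1.475, 1.625, 1.775, 1.925.
f(0.575) ≈ 3.158, f(0.725) ≈ 4.263, f(0.875) ≈ 5.755, f(1.025) ≈ 7.768, f(1.175) ≈ 10.486, f(1.325) ≈ 14.154, f(1.475) ≈ 19.106, f(1.625) ≈ 25.790, f(1.775) ≈ 34.813, f(1.925) ≈ 46.993.
Sum = Δt · [f(0.575) + f(0.725) + f(0.875) + ...].
Sum ≈ 25.843.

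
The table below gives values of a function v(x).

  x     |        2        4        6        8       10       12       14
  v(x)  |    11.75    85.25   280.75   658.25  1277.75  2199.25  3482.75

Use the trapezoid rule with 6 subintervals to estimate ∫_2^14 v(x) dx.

Δx = 2.
T_6 = (2/2)·[11.75 + 2·85.25 + 2·280.75 + 2·658.25 + 2·1277.75 + 2·2199.25 + 3482.75] = 12497.

12497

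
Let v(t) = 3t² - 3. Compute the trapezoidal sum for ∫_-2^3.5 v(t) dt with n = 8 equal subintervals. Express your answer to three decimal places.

Δt = (3.5 − (-2))/8 = 0.6875.
v(-2) = 9, v(-1.3125) = 2.16796875, v(-0.625) = -1.828125, v(0.0625) = -2.98828125, v(0.75) = -1.3125, v(1.4375) = 3.19921875, v(2.125) = 10.546875, v(2.8125) = 20.73046875, v(3.5) = 33.75.
T_8 = (Δt/2)·[v(t_0) + 2v(t_1) + ... + 2v(t_{7}) + v(t_8)].
Sum ≈ 35.675.

35.675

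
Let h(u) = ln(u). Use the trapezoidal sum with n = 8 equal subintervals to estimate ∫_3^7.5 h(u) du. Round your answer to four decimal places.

7.3107

Δu = (7.5 − 3)/8 = 0.5625.
h(3) ≈ 1.0986, h(3.5625) ≈ 1.2705, h(4.125) ≈ 1.4171, h(4.6875) ≈ 1.5449, h(5.25) ≈ 1.6582, h(5.8125) ≈ 1.7600, h(6.375) ≈ 1.8524, h(6.9375) ≈ 1.9369, h(7.5) ≈ 2.0149.
T_8 = (Δu/2)·[h(u_0) + 2h(u_1) + ... + 2h(u_{7}) + h(u_8)].
Sum ≈ 7.3107.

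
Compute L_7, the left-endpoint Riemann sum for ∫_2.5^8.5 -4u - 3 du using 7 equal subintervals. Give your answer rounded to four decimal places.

-139.7143

Δu = (8.5 − 2.5)/7 = 6/7.
Left endpoints: 2.5, 47/14, 59/14, 71/14, 83/14, 95/14, 107/14.
f(2.5) = -13, f(47/14) = -115/7, f(59/14) = -139/7, f(71/14) = -163/7, f(83/14) = -187/7, f(95/14) = -211/7, f(107/14) = -235/7.
Sum = Δu · [f(2.5) + f(47/14) + f(59/14) + ...].
Sum ≈ -139.7143.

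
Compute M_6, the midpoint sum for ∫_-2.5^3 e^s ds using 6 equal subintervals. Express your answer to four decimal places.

Δs = (3 − (-2.5))/6 = 11/12.
Midpoints: -49/24, -1.125, -5/24, 17/24, 1.625, 61/24.
f(-49/24) ≈ 0.1298, f(-1.125) ≈ 0.3247, f(-5/24) ≈ 0.8119, f(17/24) ≈ 2.0306, f(1.625) ≈ 5.0784, f(61/24) ≈ 12.7008.
Sum = Δs · [f(-49/24) + f(-1.125) + f(-5/24) + ...].
Sum ≈ 19.3199.

19.3199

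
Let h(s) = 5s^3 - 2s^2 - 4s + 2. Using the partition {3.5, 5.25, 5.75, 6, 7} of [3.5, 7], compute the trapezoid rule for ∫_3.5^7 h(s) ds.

Subinterval widths: 1.75, 0.5, 0.25, 1.
h(3.5) = 177.875, h(5.25) = 649.390625, h(5.75) = 863.421875, h(6) = 986, h(7) = 1591.
On each subinterval the trapezoid contributes (Δs_i/2)·[h(s_{i-1}) + h(s_i)].
Sum = 2621.73828125.

2621.73828125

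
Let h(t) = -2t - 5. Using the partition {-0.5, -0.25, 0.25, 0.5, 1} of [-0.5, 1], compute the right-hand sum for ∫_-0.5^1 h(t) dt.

-8.875

Subinterval widths: 0.25, 0.5, 0.25, 0.5.
Right endpoints: -0.25, 0.25, 0.5, 1.
h(-0.25) = -4.5, h(0.25) = -5.5, h(0.5) = -6, h(1) = -7.
Sum = Σ Δt_i · h(t_i).
Sum = -8.875.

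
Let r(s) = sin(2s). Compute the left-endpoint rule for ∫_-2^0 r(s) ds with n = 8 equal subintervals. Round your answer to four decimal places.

-0.7149

Δs = (0 − (-2))/8 = 0.25.
Left endpoints: -2, -1.75, -1.5, -1.25, -1, -0.75, -0.5, -0.25.
r(-2) ≈ 0.7568, r(-1.75) ≈ 0.3508, r(-1.5) ≈ -0.1411, r(-1.25) ≈ -0.5985, r(-1) ≈ -0.9093, r(-0.75) ≈ -0.9975, r(-0.5) ≈ -0.8415, r(-0.25) ≈ -0.4794.
Sum = Δs · [r(-2) + r(-1.75) + r(-1.5) + ...].
Sum ≈ -0.7149.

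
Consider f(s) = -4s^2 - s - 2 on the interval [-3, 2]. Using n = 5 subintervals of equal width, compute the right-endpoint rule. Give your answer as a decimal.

Δs = (2 − (-3))/5 = 1.
Right endpoints: -2, -1, 0, 1, 2.
f(-2) = -16, f(-1) = -5, f(0) = -2, f(1) = -7, f(2) = -20.
Sum = Δs · [f(-2) + f(-1) + f(0) + f(1) + f(2)].
Sum = -50.

-50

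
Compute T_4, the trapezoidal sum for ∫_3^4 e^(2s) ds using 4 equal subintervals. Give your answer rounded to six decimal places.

Δs = (4 − 3)/4 = 0.25.
f(3) ≈ 403.428793, f(3.25) ≈ 665.141633, f(3.5) ≈ 1096.633158, f(3.75) ≈ 1808.042414, f(4) ≈ 2980.957987.
T_4 = (Δs/2)·[f(s_0) + 2f(s_1) + 2f(s_2) + 2f(s_3) + f(s_4)].
Sum ≈ 1315.502649.

1315.502649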